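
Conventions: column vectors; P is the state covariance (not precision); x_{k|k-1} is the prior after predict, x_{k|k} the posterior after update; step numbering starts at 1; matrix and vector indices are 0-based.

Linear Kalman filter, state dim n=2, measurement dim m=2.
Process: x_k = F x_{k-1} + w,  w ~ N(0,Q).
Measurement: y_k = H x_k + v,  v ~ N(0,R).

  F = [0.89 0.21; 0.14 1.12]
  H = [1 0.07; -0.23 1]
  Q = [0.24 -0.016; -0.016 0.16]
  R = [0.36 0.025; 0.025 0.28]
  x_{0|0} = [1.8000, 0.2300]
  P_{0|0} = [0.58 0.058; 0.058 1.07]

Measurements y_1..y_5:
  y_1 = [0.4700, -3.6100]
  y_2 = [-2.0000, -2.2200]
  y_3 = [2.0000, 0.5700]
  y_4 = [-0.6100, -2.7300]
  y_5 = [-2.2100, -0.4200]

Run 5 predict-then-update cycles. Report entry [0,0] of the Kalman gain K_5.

K[0,0] = 0.5360

step 1: x^-=[1.6503, 0.5096]  P^-=[0.7683 0.3675; 0.3675 1.5318]  S=[1.1872 0.3171; 0.3171 1.6834]  K=[0.6723 -0.0133; 0.1792 0.8260]  nu=[-1.2160, -3.7400]  x^+=[0.8826, -2.7975]  P^+=[0.2370 0.0676; 0.0676 0.2513]
step 2: x^-=[0.1980, -3.0096]  P^-=[0.4641 0.1420; 0.1420 0.5011]  S=[0.8464 0.0930; 0.0930 0.7403]  K=[0.5626 -0.0231; 0.1416 0.6149]  nu=[-1.9873, 0.8352]  x^+=[-0.9393, -2.7775]  P^+=[0.1982 0.0532; 0.0532 0.1880]
step 3: x^-=[-1.4192, -3.2423]  P^-=[0.4252 0.1075; 0.1075 0.4163]  S=[0.8023 0.0621; 0.0621 0.6694]  K=[0.5421 -0.0358; 0.1259 0.5734]  nu=[3.6462, 3.4858]  x^+=[0.4326, -0.7845]  P^+=[0.1909 0.0474; 0.0474 0.1746]
step 4: x^-=[0.2203, -0.8181]  P^-=[0.4167 0.0975; 0.0975 0.3976]  S=[0.7923 0.0530; 0.0530 0.6548]  K=[0.5373 -0.0409; 0.1206 0.5632]  nu=[-0.7730, -1.8612]  x^+=[-0.1190, -1.9596]  P^+=[0.1892 0.0455; 0.0455 0.1712]
step 5: x^-=[-0.5174, -2.2114]  P^-=[0.4144 0.0945; 0.0945 0.3927]  S=[0.7896 0.0502; 0.0502 0.6512]  K=[0.5360 -0.0425; 0.1189 0.5606]  nu=[-1.5378, 1.6724]  x^+=[-1.4127, -1.4568]  P^+=[0.1887 0.0449; 0.0449 0.1703]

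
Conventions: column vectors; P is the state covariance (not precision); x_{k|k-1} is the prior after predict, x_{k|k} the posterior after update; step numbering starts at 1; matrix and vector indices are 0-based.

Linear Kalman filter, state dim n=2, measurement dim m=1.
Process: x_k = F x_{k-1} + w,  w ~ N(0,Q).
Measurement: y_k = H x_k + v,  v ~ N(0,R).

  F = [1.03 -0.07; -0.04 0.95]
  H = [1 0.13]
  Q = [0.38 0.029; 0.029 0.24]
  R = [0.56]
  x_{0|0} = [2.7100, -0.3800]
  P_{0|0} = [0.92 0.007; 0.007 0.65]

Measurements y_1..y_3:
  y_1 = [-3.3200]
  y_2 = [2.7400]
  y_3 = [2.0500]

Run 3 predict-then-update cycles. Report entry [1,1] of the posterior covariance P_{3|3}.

P_post[1,1] = 1.1454

step 1: x^-=[2.8179, -0.4694]  P^-=[1.3582 -0.0453; -0.0453 0.8276]  S=[1.9204]  K=[0.7042; 0.0325]  nu=[-6.0769]  x^+=[-1.4613, -0.6666]  P^+=[0.4059 -0.0891; -0.0891 0.8255]
step 2: x^-=[-1.4585, -0.5748]  P^-=[0.8276 -0.1301; -0.1301 0.9925]  S=[1.3705]  K=[0.5915; -0.0008]  nu=[4.2732]  x^+=[1.0691, -0.5782]  P^+=[0.3481 -0.1295; -0.1295 0.9925]
step 3: x^-=[1.1416, -0.5921]  P^-=[0.7728 -0.1784; -0.1784 1.1461]  S=[1.3058]  K=[0.5741; -0.0225]  nu=[0.9853]  x^+=[1.7073, -0.6142]  P^+=[0.3425 -0.1615; -0.1615 1.1454]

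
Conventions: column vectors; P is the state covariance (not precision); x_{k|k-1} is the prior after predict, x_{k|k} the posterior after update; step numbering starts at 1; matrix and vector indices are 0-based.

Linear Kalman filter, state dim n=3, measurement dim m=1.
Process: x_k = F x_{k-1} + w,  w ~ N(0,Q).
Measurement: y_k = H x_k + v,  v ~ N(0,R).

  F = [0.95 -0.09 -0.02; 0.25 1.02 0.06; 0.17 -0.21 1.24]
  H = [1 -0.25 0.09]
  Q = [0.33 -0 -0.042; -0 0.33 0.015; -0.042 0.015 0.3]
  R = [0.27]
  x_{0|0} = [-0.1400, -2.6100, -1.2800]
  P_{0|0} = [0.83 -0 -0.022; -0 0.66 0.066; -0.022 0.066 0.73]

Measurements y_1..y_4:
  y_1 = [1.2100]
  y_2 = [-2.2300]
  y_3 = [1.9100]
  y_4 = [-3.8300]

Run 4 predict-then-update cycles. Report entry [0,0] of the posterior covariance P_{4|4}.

P_post[0,0] = 0.3152

step 1: x^-=[0.1275, -2.7740, -1.0629]  P^-=[1.0858 0.1328 0.0535; 0.1328 1.0786 0.0388; 0.0535 0.0388 1.4319]  S=[1.3763]  K=[0.7683; -0.0969; 0.1254]  nu=[0.4847]  x^+=[0.4999, -2.8210, -1.0021]  P^+=[0.2734 0.2353 -0.0792; 0.2353 1.0657 0.0555; -0.0792 0.0555 1.4102]
step 2: x^-=[0.7488, -2.8125, -0.5652]  P^-=[0.5489 0.1825 -0.1622; 0.1825 1.5853 -0.0241; -0.1622 -0.0241 2.4442]  S=[0.8184]  K=[0.5971; -0.2639; 0.0780]  nu=[-3.6311]  x^+=[-1.4193, -1.8544, -0.8484]  P^+=[0.2571 0.3115 -0.2003; 0.3115 1.5283 -0.0072; -0.2003 -0.0072 2.4392]
step 3: x^-=[-1.1645, -2.2972, -0.9039]  P^-=[0.5297 0.2024 -0.3335; 0.2024 2.0969 -0.1555; -0.3335 -0.1555 4.0224]  S=[0.8091]  K=[0.5551; -0.4150; 0.0833]  nu=[2.5815]  x^+=[0.2684, -3.3685, -0.6888]  P^+=[0.2804 0.3888 -0.3709; 0.3888 1.9575 -0.1275; -0.3709 -0.1275 4.0168]
step 4: x^-=[0.5719, -3.4101, -0.1010]  P^-=[0.5477 0.2341 -0.5648; 0.2341 2.5701 -0.3249; -0.5648 -0.3249 6.4530]  S=[0.8265]  K=[0.5304; -0.5295; 0.1176]  nu=[-5.2454]  x^+=[-2.2100, -0.6325, -0.7180]  P^+=[0.3152 0.4662 -0.6163; 0.4662 2.3384 -0.2735; -0.6163 -0.2735 6.4415]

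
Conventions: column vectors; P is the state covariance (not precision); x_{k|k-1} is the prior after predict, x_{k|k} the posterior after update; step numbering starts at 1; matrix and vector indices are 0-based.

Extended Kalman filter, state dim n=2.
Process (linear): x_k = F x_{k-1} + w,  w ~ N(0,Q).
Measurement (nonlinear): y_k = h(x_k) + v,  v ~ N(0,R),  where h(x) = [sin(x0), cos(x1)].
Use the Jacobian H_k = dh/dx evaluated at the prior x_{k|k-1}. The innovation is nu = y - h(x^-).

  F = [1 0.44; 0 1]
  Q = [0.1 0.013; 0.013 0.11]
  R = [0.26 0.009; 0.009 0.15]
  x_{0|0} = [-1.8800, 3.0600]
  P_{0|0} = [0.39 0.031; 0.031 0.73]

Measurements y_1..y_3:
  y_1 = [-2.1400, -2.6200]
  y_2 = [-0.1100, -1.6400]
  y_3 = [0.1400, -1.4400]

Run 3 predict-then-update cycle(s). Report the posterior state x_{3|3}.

step 1: x^-=[-0.5336, 3.0600]  P^-=[0.6586 0.3652; 0.3652 0.8400]  H_jac=[0.8610 0.0000; 0.0000 -0.0815]  S=[0.7482 -0.0166; -0.0166 0.1556]  K=[0.7554 -0.1106; 0.4114 -0.3961]  nu=[-1.6314, -1.6233]  x^+=[-1.5864, 3.0318]  P^+=[0.2270 0.1201; 0.1201 0.6835]
step 2: x^-=[-0.2525, 3.0318]  P^-=[0.5650 0.4339; 0.4339 0.7935]  H_jac=[0.9683 0.0000; 0.0000 -0.1096]  S=[0.7897 -0.0371; -0.0371 0.1595]  K=[0.6862 -0.1387; 0.5119 -0.4263]  nu=[0.1398, -0.6460]  x^+=[-0.0669, 3.3787]  P^+=[0.1830 0.1335; 0.1335 0.5414]
step 3: x^-=[1.4197, 3.3787]  P^-=[0.5053 0.3847; 0.3847 0.6514]  H_jac=[0.1505 0.0000; 0.0000 0.2349]  S=[0.2714 0.0226; 0.0226 0.1860]  K=[0.2421 0.4566; 0.1462 0.8052]  nu=[-0.8486, -0.4680]  x^+=[1.0006, 2.8778]  P^+=[0.4456 0.3008; 0.3008 0.5197]

x_post = [1.0006, 2.8778]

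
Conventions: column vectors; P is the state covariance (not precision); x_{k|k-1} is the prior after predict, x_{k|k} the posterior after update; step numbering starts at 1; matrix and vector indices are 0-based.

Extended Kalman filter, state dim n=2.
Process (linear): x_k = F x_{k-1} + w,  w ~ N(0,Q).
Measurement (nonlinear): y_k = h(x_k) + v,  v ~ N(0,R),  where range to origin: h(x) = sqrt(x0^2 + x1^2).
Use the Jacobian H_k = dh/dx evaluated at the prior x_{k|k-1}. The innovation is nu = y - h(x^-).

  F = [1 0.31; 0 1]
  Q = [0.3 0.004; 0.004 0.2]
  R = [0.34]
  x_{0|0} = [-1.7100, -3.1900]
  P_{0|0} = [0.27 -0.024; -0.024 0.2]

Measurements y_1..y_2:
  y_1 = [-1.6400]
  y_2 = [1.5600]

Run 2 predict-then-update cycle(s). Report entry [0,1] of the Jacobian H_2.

step 1: x^-=[-2.6989, -3.1900]  P^-=[0.5743 0.0420; 0.0420 0.4000]  H_jac=[-0.6459 -0.7634]  S=[0.8542]  K=[-0.4718; -0.3893]  nu=[-5.8185]  x^+=[0.0466, -0.9250]  P^+=[0.3842 -0.1149; -0.1149 0.2706]
step 2: x^-=[-0.2402, -0.9250]  P^-=[0.6389 -0.0270; -0.0270 0.4706]  H_jac=[-0.2513 -0.9679]  S=[0.8081]  K=[-0.1664; -0.5552]  nu=[0.6043]  x^+=[-0.3407, -1.2605]  P^+=[0.6166 -0.1017; -0.1017 0.2214]

H_jac[0,1] = -0.9679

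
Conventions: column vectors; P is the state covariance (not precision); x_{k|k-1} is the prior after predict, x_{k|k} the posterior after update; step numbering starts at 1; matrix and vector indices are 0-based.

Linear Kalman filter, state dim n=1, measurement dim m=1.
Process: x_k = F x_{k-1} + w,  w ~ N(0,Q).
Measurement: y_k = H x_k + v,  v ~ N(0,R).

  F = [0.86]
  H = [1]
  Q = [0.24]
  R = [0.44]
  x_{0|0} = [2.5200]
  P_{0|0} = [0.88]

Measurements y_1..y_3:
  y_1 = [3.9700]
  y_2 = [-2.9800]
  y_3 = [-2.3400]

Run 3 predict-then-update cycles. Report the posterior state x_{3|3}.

step 1: x^-=[2.1672]  P^-=[0.8908]  S=[1.3308]  K=[0.6694]  nu=[1.8028]  x^+=[3.3740]  P^+=[0.2945]
step 2: x^-=[2.9016]  P^-=[0.4578]  S=[0.8978]  K=[0.5099]  nu=[-5.8816]  x^+=[-0.0976]  P^+=[0.2244]
step 3: x^-=[-0.0839]  P^-=[0.4059]  S=[0.8459]  K=[0.4799]  nu=[-2.2561]  x^+=[-1.1666]  P^+=[0.2111]

x_post = [-1.1666]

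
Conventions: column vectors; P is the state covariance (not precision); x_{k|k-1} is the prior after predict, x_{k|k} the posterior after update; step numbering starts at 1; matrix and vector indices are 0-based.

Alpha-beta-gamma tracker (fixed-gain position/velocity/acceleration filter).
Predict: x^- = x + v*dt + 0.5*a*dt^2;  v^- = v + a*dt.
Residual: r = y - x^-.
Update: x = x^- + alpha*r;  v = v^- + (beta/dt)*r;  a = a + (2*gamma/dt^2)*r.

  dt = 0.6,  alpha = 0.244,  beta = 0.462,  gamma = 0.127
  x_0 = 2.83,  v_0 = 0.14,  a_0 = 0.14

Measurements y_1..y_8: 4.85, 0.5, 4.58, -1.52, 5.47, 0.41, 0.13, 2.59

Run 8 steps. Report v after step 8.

v_post = 2.8239

step 1: x_pred=2.9392  r=1.9108  x^+=3.4054  v^+=1.6953  a^+=1.4882
step 2: x_pred=4.6905  r=-4.1905  x^+=3.6680  v^+=-0.6385  a^+=-1.4685
step 3: x_pred=3.0206  r=1.5594  x^+=3.4011  v^+=-0.3188  a^+=-0.3682
step 4: x_pred=3.1435  r=-4.6635  x^+=2.0056  v^+=-4.1307  a^+=-3.6586
step 5: x_pred=-1.1313  r=6.6013  x^+=0.4794  v^+=-1.2428  a^+=0.9990
step 6: x_pred=-0.0865  r=0.4965  x^+=0.0347  v^+=-0.2612  a^+=1.3493
step 7: x_pred=0.1208  r=0.0092  x^+=0.1231  v^+=0.5555  a^+=1.3557
step 8: x_pred=0.7004  r=1.8896  x^+=1.1615  v^+=2.8239  a^+=2.6890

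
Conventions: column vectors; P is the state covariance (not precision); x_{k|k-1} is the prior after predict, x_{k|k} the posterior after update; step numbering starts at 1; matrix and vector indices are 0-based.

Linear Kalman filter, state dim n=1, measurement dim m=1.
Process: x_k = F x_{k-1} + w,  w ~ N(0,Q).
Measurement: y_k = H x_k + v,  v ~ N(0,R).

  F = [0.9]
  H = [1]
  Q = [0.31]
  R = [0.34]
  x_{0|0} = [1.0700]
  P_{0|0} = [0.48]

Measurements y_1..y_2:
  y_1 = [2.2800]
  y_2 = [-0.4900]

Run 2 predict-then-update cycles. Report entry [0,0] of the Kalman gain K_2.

step 1: x^-=[0.9630]  P^-=[0.6988]  S=[1.0388]  K=[0.6727]  nu=[1.3170]  x^+=[1.8489]  P^+=[0.2287]
step 2: x^-=[1.6641]  P^-=[0.4953]  S=[0.8353]  K=[0.5929]  nu=[-2.1541]  x^+=[0.3868]  P^+=[0.2016]

K[0,0] = 0.5929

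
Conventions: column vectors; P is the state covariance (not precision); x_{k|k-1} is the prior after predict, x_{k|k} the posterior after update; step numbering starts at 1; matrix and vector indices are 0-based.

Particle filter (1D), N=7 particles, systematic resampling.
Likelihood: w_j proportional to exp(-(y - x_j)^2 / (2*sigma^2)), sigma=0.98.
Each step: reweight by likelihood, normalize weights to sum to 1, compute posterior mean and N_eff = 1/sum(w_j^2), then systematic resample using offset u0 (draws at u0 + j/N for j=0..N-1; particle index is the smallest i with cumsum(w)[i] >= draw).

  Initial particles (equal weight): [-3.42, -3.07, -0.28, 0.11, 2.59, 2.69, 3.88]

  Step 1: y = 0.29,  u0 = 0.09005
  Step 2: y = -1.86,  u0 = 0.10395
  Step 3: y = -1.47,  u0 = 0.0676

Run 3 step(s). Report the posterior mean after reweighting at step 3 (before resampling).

step 1: w=[0.0004, 0.0014, 0.4339, 0.5053, 0.0327, 0.0256, 0.0006]  mean=0.0844  Neff=2.2455  idx=[2, 2, 2, 3, 3, 3, 4]
step 2: w=[0.2243, 0.2243, 0.2243, 0.1091, 0.1091, 0.1091, 0.0000]  mean=-0.1523  Neff=5.3602  idx=[0, 1, 1, 2, 3, 4, 5]
step 3: w=[0.1751, 0.1751, 0.1751, 0.1751, 0.0998, 0.0998, 0.0998]  mean=-0.1632  Neff=6.5536  idx=[0, 1, 2, 2, 3, 4, 6]

post_mean = -0.1632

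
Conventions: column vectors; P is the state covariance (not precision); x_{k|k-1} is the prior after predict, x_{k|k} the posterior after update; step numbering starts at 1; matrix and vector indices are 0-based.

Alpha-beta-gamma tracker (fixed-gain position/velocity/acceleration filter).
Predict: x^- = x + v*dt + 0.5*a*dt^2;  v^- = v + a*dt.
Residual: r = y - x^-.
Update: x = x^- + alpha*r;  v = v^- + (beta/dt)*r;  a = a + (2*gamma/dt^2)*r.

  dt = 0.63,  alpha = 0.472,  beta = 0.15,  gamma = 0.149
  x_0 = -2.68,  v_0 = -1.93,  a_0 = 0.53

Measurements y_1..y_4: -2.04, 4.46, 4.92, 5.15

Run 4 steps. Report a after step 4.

a_post = 5.3066

step 1: x_pred=-3.7907  r=1.7507  x^+=-2.9644  v^+=-1.1793  a^+=1.8445
step 2: x_pred=-3.3413  r=7.8013  x^+=0.3409  v^+=1.8402  a^+=7.7018
step 3: x_pred=3.0287  r=1.8913  x^+=3.9214  v^+=7.1427  a^+=9.1219
step 4: x_pred=10.2315  r=-5.0815  x^+=7.8330  v^+=11.6796  a^+=5.3066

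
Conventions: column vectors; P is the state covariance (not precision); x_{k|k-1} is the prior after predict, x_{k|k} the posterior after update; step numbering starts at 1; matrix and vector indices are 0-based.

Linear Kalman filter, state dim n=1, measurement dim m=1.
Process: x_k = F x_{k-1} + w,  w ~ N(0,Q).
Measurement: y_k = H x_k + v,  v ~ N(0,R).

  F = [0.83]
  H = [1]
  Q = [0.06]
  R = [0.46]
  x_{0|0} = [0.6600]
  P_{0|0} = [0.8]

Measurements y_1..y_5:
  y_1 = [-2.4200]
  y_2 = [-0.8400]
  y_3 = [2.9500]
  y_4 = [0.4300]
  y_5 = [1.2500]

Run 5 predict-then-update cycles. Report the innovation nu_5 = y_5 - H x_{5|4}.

innov = [1.0397]

step 1: x^-=[0.5478]  P^-=[0.6111]  S=[1.0711]  K=[0.5705]  nu=[-2.9678]  x^+=[-1.1455]  P^+=[0.2624]
step 2: x^-=[-0.9507]  P^-=[0.2408]  S=[0.7008]  K=[0.3436]  nu=[0.1107]  x^+=[-0.9127]  P^+=[0.1581]
step 3: x^-=[-0.7575]  P^-=[0.1689]  S=[0.6289]  K=[0.2685]  nu=[3.7075]  x^+=[0.2381]  P^+=[0.1235]
step 4: x^-=[0.1976]  P^-=[0.1451]  S=[0.6051]  K=[0.2398]  nu=[0.2324]  x^+=[0.2534]  P^+=[0.1103]
step 5: x^-=[0.2103]  P^-=[0.1360]  S=[0.5960]  K=[0.2282]  nu=[1.0397]  x^+=[0.4475]  P^+=[0.1050]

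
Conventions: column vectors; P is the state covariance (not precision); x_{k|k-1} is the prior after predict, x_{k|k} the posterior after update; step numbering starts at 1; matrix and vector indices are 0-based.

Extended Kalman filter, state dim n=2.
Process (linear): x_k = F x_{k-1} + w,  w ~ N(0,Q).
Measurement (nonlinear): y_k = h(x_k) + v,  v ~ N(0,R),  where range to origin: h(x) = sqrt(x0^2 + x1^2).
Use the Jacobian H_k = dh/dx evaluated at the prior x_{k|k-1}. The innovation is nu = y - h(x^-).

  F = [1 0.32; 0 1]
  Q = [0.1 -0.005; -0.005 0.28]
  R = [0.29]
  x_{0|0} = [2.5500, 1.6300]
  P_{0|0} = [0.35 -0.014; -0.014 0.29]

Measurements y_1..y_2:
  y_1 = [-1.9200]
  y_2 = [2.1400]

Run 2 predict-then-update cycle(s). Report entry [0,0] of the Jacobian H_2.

step 1: x^-=[3.0716, 1.6300]  P^-=[0.4707 0.0738; 0.0738 0.5700]  H_jac=[0.8833 0.4688]  S=[0.8437]  K=[0.5339; 0.3940]  nu=[-5.3973]  x^+=[0.1901, -0.4964]  P^+=[0.2303 -0.1036; -0.1036 0.4391]
step 2: x^-=[0.0313, -0.4964]  P^-=[0.3089 0.0318; 0.0318 0.7191]  H_jac=[0.0629 -0.9980]  S=[1.0034]  K=[-0.0123; -0.7132]  nu=[1.6426]  x^+=[0.0111, -1.6679]  P^+=[0.3087 0.0230; 0.0230 0.2087]

H_jac[0,0] = 0.0629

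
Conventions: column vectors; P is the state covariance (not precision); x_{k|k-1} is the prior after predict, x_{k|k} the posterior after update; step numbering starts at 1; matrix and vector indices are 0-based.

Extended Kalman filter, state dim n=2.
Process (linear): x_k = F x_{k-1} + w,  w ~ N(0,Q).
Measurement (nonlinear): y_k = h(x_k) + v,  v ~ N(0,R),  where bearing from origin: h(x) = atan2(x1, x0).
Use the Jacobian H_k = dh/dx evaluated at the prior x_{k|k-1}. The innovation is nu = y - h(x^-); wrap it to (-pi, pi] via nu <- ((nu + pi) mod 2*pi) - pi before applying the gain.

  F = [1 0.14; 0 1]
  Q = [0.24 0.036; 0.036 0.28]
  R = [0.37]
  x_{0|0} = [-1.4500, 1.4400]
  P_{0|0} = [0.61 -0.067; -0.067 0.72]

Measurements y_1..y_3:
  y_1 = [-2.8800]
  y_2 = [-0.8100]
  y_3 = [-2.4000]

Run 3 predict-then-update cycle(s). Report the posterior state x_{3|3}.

x_post = [-2.6537, -1.5204]

step 1: x^-=[-1.2484, 1.4400]  P^-=[0.8454 0.0698; 0.0698 1.0000]  H_jac=[-0.3965 -0.3437]  S=[0.6400]  K=[-0.5611; -0.5803]  nu=[1.1181]  x^+=[-1.8758, 0.7912]  P^+=[0.6438 -0.1386; -0.1386 0.7845]
step 2: x^-=[-1.7651, 0.7912]  P^-=[0.8604 0.0072; 0.0072 1.0645]  H_jac=[-0.2115 -0.4718]  S=[0.6468]  K=[-0.2866; -0.7787]  nu=[2.7530]  x^+=[-2.5540, -1.3527]  P^+=[0.8073 -0.1371; -0.1371 0.6722]
step 3: x^-=[-2.7433, -1.3527]  P^-=[1.0221 -0.0070; -0.0070 0.9522]  H_jac=[0.1446 -0.2932]  S=[0.4738]  K=[0.3162; -0.5914]  nu=[0.2835]  x^+=[-2.6537, -1.5204]  P^+=[0.9747 0.0816; 0.0816 0.7865]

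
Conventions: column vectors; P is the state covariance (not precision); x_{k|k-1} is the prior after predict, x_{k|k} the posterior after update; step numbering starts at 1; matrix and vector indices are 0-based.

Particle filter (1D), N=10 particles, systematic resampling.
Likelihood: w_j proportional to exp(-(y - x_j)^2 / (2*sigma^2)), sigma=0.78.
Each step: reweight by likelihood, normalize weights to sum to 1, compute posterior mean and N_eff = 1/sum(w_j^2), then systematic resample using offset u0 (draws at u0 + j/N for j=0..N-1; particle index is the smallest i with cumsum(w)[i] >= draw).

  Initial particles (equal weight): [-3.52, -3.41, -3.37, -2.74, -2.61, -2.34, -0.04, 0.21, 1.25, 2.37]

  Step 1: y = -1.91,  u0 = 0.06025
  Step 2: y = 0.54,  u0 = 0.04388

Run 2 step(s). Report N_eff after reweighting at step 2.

step 1: w=[0.0452, 0.0599, 0.0660, 0.2161, 0.2545, 0.3271, 0.0215, 0.0095, 0.0001, 0.0000]  mean=-2.6067  Neff=4.3665  idx=[1, 2, 3, 3, 4, 4, 5, 5, 5, 5]
step 2: w=[0.0005, 0.0007, 0.0275, 0.0275, 0.0547, 0.0547, 0.2086, 0.2086, 0.2086, 0.2086]  mean=-2.3928  Neff=5.5089  idx=[3, 5, 6, 6, 7, 7, 8, 8, 9, 9]

N_eff = 5.5089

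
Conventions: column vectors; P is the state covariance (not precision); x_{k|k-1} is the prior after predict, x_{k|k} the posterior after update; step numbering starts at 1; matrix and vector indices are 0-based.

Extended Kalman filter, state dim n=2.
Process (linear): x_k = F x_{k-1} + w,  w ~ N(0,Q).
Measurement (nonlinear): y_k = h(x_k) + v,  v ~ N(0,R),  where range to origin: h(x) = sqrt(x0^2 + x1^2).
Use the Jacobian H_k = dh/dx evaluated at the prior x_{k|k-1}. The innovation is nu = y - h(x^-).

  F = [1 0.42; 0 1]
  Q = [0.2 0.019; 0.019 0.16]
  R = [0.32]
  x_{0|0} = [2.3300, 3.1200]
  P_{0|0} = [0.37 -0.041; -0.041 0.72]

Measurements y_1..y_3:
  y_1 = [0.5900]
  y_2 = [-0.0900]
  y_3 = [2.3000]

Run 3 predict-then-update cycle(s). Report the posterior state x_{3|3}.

step 1: x^-=[3.6404, 3.1200]  P^-=[0.6626 0.2804; 0.2804 0.8800]  H_jac=[0.7593 0.6508]  S=[1.3517]  K=[0.5072; 0.5812]  nu=[-4.2045]  x^+=[1.5081, 0.6766]  P^+=[0.3149 -0.1180; -0.1180 0.4235]
step 2: x^-=[1.7922, 0.6766]  P^-=[0.4905 0.0788; 0.0788 0.5835]  H_jac=[0.9356 0.3532]  S=[0.8742]  K=[0.5568; 0.3201]  nu=[-2.0057]  x^+=[0.6755, 0.0345]  P^+=[0.2195 -0.0770; -0.0770 0.4939]
step 3: x^-=[0.6900, 0.0345]  P^-=[0.4420 0.1495; 0.1495 0.6539]  H_jac=[0.9988 0.0500]  S=[0.7774]  K=[0.5774; 0.2341]  nu=[1.6091]  x^+=[1.6191, 0.4112]  P^+=[0.1828 0.0444; 0.0444 0.6113]

x_post = [1.6191, 0.4112]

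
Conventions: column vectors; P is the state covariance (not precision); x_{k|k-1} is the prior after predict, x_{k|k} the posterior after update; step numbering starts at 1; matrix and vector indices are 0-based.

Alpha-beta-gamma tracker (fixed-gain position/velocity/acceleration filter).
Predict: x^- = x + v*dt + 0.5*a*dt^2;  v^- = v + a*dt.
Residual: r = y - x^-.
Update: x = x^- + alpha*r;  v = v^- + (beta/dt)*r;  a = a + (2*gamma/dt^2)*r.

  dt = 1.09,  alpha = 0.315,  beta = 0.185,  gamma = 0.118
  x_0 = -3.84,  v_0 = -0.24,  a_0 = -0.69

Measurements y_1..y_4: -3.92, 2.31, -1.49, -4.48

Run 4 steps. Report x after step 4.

x_post = -1.6496

step 1: x_pred=-4.5115  r=0.5915  x^+=-4.3252  v^+=-0.8917  a^+=-0.5725
step 2: x_pred=-5.6372  r=7.9472  x^+=-3.1339  v^+=-0.1669  a^+=1.0061
step 3: x_pred=-2.7181  r=1.2281  x^+=-2.3312  v^+=1.1382  a^+=1.2500
step 4: x_pred=-0.3480  r=-4.1320  x^+=-1.6496  v^+=1.7994  a^+=0.4293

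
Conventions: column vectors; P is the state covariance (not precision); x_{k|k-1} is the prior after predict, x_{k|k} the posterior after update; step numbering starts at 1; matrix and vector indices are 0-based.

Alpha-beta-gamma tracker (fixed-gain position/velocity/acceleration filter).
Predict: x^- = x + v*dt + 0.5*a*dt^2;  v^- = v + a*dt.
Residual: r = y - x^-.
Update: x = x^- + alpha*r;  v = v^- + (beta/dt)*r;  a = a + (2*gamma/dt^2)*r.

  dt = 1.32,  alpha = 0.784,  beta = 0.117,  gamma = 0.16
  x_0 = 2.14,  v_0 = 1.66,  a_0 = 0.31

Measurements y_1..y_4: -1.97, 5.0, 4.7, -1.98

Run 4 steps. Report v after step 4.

v_post = -0.2702

step 1: x_pred=4.6013  r=-6.5713  x^+=-0.5506  v^+=1.4867  a^+=-0.8968
step 2: x_pred=0.6306  r=4.3694  x^+=4.0562  v^+=0.6902  a^+=-0.0944
step 3: x_pred=4.8850  r=-0.1850  x^+=4.7400  v^+=0.5492  a^+=-0.1284
step 4: x_pred=5.3531  r=-7.3331  x^+=-0.3960  v^+=-0.2702  a^+=-1.4751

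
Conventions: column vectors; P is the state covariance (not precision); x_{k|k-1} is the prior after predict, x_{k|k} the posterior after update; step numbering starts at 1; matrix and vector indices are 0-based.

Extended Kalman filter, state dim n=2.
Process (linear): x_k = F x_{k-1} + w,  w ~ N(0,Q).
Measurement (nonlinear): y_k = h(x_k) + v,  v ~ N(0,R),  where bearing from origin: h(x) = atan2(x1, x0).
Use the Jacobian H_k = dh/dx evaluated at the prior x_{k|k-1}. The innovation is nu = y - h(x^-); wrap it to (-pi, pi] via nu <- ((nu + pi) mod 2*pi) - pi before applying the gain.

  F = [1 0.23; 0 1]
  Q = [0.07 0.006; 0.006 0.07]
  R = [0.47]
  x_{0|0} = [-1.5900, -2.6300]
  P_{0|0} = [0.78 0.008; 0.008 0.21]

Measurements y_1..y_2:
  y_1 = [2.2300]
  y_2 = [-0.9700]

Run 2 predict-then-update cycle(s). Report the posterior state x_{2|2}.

step 1: x^-=[-2.1949, -2.6300]  P^-=[0.8648 0.0623; 0.0623 0.2800]  H_jac=[0.2241 -0.1870]  S=[0.5180]  K=[0.3517; -0.0741]  nu=[-1.7869]  x^+=[-2.8233, -2.4975]  P^+=[0.8007 0.0758; 0.0758 0.2772]
step 2: x^-=[-3.3977, -2.4975]  P^-=[0.9203 0.1456; 0.1456 0.3472]  H_jac=[0.1405 -0.1911]  S=[0.4930]  K=[0.2058; -0.0931]  nu=[1.5377]  x^+=[-3.0813, -2.6406]  P^+=[0.8994 0.1550; 0.1550 0.3429]

x_post = [-3.0813, -2.6406]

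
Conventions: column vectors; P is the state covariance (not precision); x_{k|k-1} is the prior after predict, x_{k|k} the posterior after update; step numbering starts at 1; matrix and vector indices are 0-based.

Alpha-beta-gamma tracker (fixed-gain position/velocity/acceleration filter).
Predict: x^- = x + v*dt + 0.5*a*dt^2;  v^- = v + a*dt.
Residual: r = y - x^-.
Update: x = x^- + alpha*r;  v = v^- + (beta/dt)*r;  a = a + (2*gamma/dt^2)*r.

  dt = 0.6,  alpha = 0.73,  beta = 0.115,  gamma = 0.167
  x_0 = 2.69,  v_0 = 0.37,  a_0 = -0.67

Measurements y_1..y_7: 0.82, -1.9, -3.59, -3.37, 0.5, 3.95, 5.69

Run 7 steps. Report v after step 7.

step 1: x_pred=2.7914  r=-1.9714  x^+=1.3523  v^+=-0.4099  a^+=-2.4990
step 2: x_pred=0.6565  r=-2.5565  x^+=-1.2097  v^+=-2.3993  a^+=-4.8709
step 3: x_pred=-3.5261  r=-0.0639  x^+=-3.5727  v^+=-5.3341  a^+=-4.9302
step 4: x_pred=-7.6606  r=4.2906  x^+=-4.5285  v^+=-7.4699  a^+=-0.9495
step 5: x_pred=-9.1813  r=9.6813  x^+=-2.1139  v^+=-6.1840  a^+=8.0326
step 6: x_pred=-4.3785  r=8.3285  x^+=1.7013  v^+=0.2319  a^+=15.7596
step 7: x_pred=4.6772  r=1.0128  x^+=5.4165  v^+=9.8817  a^+=16.6993

v_post = 9.8817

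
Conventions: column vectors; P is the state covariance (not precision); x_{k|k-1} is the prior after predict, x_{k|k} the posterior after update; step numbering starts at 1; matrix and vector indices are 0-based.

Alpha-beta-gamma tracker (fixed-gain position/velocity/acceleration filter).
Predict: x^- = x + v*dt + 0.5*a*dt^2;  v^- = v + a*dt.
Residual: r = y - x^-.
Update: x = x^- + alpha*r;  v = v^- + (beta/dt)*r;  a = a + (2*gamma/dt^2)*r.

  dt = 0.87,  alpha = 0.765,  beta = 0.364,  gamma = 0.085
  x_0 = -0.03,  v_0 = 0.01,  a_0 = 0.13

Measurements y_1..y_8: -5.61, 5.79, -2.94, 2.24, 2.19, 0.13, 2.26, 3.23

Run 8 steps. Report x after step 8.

x_post = 3.0280

step 1: x_pred=0.0279  r=-5.6379  x^+=-4.2851  v^+=-2.2357  a^+=-1.1363
step 2: x_pred=-6.6602  r=12.4502  x^+=2.8642  v^+=1.9848  a^+=1.6600
step 3: x_pred=5.2192  r=-8.1592  x^+=-1.0226  v^+=0.0153  a^+=-0.1725
step 4: x_pred=-1.0746  r=3.3146  x^+=1.4611  v^+=1.2520  a^+=0.5720
step 5: x_pred=2.7668  r=-0.5768  x^+=2.3255  v^+=1.5083  a^+=0.4424
step 6: x_pred=3.8052  r=-3.6752  x^+=0.9937  v^+=0.3555  a^+=-0.3830
step 7: x_pred=1.1580  r=1.1020  x^+=2.0010  v^+=0.4833  a^+=-0.1355
step 8: x_pred=2.3703  r=0.8597  x^+=3.0280  v^+=0.7252  a^+=0.0576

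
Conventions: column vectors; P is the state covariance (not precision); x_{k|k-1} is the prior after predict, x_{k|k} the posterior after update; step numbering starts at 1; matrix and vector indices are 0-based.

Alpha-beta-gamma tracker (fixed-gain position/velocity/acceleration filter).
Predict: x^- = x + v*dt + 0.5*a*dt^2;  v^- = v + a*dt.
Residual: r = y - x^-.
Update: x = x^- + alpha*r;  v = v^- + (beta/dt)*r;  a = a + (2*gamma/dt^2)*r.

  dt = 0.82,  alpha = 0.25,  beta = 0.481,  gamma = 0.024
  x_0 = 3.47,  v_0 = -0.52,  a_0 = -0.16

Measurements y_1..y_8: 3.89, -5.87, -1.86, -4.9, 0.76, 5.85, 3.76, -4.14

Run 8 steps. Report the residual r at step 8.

step 1: x_pred=2.9898  r=0.9002  x^+=3.2149  v^+=-0.1232  a^+=-0.0957
step 2: x_pred=3.0817  r=-8.9517  x^+=0.8438  v^+=-5.4526  a^+=-0.7348
step 3: x_pred=-3.8744  r=2.0144  x^+=-3.3708  v^+=-4.8735  a^+=-0.5910
step 4: x_pred=-7.5657  r=2.6657  x^+=-6.8993  v^+=-3.7944  a^+=-0.4007
step 5: x_pred=-10.1454  r=10.9054  x^+=-7.4191  v^+=2.2740  a^+=0.3778
step 6: x_pred=-5.4273  r=11.2773  x^+=-2.6080  v^+=9.1990  a^+=1.1829
step 7: x_pred=5.3328  r=-1.5728  x^+=4.9396  v^+=9.2463  a^+=1.0706
step 8: x_pred=12.8815  r=-17.0215  x^+=8.6261  v^+=0.1396  a^+=-0.1445

resid = -17.0215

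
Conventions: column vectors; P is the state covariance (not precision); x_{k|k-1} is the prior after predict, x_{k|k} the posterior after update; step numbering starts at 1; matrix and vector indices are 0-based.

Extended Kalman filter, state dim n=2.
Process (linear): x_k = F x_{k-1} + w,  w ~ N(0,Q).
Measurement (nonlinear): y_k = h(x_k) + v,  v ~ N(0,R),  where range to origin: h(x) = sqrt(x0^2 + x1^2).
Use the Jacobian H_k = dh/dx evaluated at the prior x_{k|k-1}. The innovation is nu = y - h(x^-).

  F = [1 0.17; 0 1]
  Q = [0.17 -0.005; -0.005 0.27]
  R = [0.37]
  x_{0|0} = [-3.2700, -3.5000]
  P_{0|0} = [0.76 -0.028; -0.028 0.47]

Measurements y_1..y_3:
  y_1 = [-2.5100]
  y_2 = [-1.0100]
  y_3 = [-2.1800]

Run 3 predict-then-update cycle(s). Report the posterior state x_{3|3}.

step 1: x^-=[-3.8650, -3.5000]  P^-=[0.9341 0.0469; 0.0469 0.7400]  H_jac=[-0.7412 -0.6712]  S=[1.2633]  K=[-0.5730; -0.4207]  nu=[-7.7242]  x^+=[0.5609, -0.2503]  P^+=[0.5193 -0.2576; -0.2576 0.5164]
step 2: x^-=[0.5183, -0.2503]  P^-=[0.6166 -0.1748; -0.1748 0.7864]  H_jac=[0.9005 -0.4349]  S=[1.1557]  K=[0.5463; -0.4322]  nu=[-1.5856]  x^+=[-0.3478, 0.4349]  P^+=[0.2718 0.0980; 0.0980 0.5705]
step 3: x^-=[-0.2739, 0.4349]  P^-=[0.4916 0.1900; 0.1900 0.8405]  H_jac=[-0.5329 0.8462]  S=[0.9401]  K=[-0.1077; 0.6489]  nu=[-2.6940]  x^+=[0.0161, -1.3131]  P^+=[0.4807 0.2557; 0.2557 0.4447]

x_post = [0.0161, -1.3131]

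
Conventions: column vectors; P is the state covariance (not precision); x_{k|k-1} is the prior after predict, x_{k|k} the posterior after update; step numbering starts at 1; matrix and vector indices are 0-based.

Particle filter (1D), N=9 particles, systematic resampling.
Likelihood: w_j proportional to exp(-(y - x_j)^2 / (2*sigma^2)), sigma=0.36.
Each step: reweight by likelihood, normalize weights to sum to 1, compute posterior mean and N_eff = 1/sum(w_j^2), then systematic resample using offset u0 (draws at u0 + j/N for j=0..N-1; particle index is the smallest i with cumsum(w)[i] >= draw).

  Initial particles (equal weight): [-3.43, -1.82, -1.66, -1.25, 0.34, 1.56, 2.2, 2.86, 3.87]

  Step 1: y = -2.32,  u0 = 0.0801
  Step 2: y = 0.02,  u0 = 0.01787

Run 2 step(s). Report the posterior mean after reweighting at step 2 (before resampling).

step 1: w=[0.0147, 0.6481, 0.3167, 0.0205, 0.0000, 0.0000, 0.0000, 0.0000, 0.0000]  mean=-1.7812  Neff=1.9194  idx=[1, 1, 1, 1, 1, 1, 2, 2, 2]
step 2: w=[0.0309, 0.0309, 0.0309, 0.0309, 0.0309, 0.0309, 0.2715, 0.2715, 0.2715]  mean=-1.6897  Neff=4.4075  idx=[0, 4, 6, 6, 7, 7, 7, 8, 8]

post_mean = -1.6897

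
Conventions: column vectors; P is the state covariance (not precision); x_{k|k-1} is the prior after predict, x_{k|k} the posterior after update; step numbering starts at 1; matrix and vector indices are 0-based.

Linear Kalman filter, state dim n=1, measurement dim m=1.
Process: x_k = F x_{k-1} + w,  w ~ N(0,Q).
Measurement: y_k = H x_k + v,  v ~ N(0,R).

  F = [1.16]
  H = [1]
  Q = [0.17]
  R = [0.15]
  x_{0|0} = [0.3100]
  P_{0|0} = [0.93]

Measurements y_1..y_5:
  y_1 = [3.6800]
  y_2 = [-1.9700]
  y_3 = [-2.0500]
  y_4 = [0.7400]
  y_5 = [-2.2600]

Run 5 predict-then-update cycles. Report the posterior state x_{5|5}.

step 1: x^-=[0.3596]  P^-=[1.4214]  S=[1.5714]  K=[0.9045]  nu=[3.3204]  x^+=[3.3630]  P^+=[0.1357]
step 2: x^-=[3.9011]  P^-=[0.3526]  S=[0.5026]  K=[0.7015]  nu=[-5.8711]  x^+=[-0.2177]  P^+=[0.1052]
step 3: x^-=[-0.2525]  P^-=[0.3116]  S=[0.4616]  K=[0.6750]  nu=[-1.7975]  x^+=[-1.4659]  P^+=[0.1013]
step 4: x^-=[-1.7004]  P^-=[0.3063]  S=[0.4563]  K=[0.6712]  nu=[2.4404]  x^+=[-0.0623]  P^+=[0.1007]
step 5: x^-=[-0.0723]  P^-=[0.3055]  S=[0.4555]  K=[0.6707]  nu=[-2.1877]  x^+=[-1.5395]  P^+=[0.1006]

x_post = [-1.5395]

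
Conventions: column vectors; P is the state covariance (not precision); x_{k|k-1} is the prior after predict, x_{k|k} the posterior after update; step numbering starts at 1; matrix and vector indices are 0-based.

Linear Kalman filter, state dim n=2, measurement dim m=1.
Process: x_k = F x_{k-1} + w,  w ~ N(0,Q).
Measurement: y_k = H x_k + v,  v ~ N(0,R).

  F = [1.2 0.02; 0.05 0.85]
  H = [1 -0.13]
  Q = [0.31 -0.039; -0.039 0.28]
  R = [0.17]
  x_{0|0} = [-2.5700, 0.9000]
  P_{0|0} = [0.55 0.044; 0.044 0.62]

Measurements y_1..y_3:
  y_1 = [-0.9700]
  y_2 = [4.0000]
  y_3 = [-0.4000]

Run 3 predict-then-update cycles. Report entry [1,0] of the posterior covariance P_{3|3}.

step 1: x^-=[-3.0660, 0.6365]  P^-=[1.1044 0.0495; 0.0495 0.7331]  S=[1.2739]  K=[0.8619; -0.0360]  nu=[2.1787]  x^+=[-1.1882, 0.5581]  P^+=[0.1581 0.0890; 0.0890 0.7314]
step 2: x^-=[-1.4147, 0.4150]  P^-=[0.5422 0.0738; 0.0738 0.8164]  S=[0.7068]  K=[0.7535; -0.0458]  nu=[5.4686]  x^+=[2.7061, 0.1645]  P^+=[0.1409 0.0982; 0.0982 0.8149]
step 3: x^-=[3.2506, 0.2751]  P^-=[0.5179 0.0835; 0.0835 0.8775]  S=[0.6810]  K=[0.7445; -0.0449]  nu=[-3.6149]  x^+=[0.5592, 0.4373]  P^+=[0.1404 0.1063; 0.1063 0.8761]

P_post[1,0] = 0.1063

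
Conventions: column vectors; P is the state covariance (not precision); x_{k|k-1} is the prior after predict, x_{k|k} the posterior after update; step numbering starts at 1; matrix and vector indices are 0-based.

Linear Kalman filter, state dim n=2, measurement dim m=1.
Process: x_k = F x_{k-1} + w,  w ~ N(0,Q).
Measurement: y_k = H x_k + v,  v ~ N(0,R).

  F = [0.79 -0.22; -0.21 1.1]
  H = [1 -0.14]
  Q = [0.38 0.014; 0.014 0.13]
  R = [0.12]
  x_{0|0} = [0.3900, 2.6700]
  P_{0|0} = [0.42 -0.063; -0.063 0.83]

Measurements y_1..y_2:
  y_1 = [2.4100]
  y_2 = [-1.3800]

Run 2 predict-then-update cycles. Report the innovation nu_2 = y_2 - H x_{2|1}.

innov = [-2.7005]

step 1: x^-=[-0.2793, 2.8551]  P^-=[0.7042 -0.3142; -0.3142 1.1819]  S=[0.9353]  K=[0.7999; -0.5128]  nu=[3.0890]  x^+=[2.1916, 1.2710]  P^+=[0.1057 0.0695; 0.0695 0.9359]
step 2: x^-=[1.4518, 0.9378]  P^-=[0.4671 -0.1664; -0.1664 1.2350]  S=[0.6579]  K=[0.7454; -0.5158]  nu=[-2.7005]  x^+=[-0.5612, 2.3307]  P^+=[0.1016 0.0865; 0.0865 1.0600]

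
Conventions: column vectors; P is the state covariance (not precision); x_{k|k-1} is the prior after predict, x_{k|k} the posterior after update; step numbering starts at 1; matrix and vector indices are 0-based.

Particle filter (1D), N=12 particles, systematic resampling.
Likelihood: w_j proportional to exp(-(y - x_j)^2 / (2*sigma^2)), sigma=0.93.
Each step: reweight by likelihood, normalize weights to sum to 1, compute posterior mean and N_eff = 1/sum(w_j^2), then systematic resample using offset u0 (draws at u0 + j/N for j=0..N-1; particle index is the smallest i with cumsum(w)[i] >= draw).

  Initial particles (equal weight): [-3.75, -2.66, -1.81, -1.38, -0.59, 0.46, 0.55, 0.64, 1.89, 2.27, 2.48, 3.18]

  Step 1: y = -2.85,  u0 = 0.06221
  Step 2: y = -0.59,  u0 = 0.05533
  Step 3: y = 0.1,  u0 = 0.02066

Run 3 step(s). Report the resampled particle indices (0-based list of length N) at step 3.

step 1: w=[0.2521, 0.3944, 0.2155, 0.1155, 0.0210, 0.0007, 0.0005, 0.0004, 0.0000, 0.0000, 0.0000, 0.0000]  mean=-2.5553  Neff=3.5806  idx=[0, 0, 0, 1, 1, 1, 1, 1, 2, 2, 3, 4]
step 2: w=[0.0010, 0.0010, 0.0010, 0.0283, 0.0283, 0.0283, 0.0283, 0.0283, 0.1423, 0.1423, 0.2345, 0.3364]  mean=-1.4249  Neff=4.7016  idx=[4, 7, 8, 9, 9, 10, 10, 10, 11, 11, 11, 11]
step 3: w=[0.0029, 0.0029, 0.0284, 0.0284, 0.0284, 0.0660, 0.0660, 0.0660, 0.1778, 0.1778, 0.1778, 0.1778]  mean=-0.8622  Neff=7.0467  idx=[2, 5, 6, 7, 8, 8, 9, 9, 10, 10, 11, 11]

resampled_idx = [2, 5, 6, 7, 8, 8, 9, 9, 10, 10, 11, 11]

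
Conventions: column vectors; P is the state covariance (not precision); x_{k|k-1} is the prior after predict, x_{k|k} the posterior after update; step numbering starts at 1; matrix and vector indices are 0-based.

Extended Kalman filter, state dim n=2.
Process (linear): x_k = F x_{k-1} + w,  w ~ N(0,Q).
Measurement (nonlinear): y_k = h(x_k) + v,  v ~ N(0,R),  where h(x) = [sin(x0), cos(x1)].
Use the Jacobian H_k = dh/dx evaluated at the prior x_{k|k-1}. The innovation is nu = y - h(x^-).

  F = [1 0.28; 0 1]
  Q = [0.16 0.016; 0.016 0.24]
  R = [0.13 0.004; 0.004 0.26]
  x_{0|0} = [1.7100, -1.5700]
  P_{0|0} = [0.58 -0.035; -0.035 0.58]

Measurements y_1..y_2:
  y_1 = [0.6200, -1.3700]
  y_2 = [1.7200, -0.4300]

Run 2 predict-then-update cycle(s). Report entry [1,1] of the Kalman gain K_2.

step 1: x^-=[1.2704, -1.5700]  P^-=[0.7659 0.1434; 0.1434 0.8200]  H_jac=[0.2959 0.0000; 0.0000 1.0000]  S=[0.1971 0.0464; 0.0464 1.0800]  K=[1.1302 0.0842; 0.0368 0.7577]  nu=[-0.3352, -1.3708]  x^+=[0.7761, -2.6210]  P^+=[0.4977 0.0264; 0.0264 0.1971]
step 2: x^-=[0.0423, -2.6210]  P^-=[0.6879 0.0976; 0.0976 0.4371]  H_jac=[0.9991 0.0000; 0.0000 0.4974]  S=[0.8167 0.0525; 0.0525 0.3682]  K=[0.8408 0.0120; 0.0822 0.5789]  nu=[1.6777, 0.4375]  x^+=[1.4582, -2.2298]  P^+=[0.1095 0.0130; 0.0130 0.3032]

K[1,1] = 0.5789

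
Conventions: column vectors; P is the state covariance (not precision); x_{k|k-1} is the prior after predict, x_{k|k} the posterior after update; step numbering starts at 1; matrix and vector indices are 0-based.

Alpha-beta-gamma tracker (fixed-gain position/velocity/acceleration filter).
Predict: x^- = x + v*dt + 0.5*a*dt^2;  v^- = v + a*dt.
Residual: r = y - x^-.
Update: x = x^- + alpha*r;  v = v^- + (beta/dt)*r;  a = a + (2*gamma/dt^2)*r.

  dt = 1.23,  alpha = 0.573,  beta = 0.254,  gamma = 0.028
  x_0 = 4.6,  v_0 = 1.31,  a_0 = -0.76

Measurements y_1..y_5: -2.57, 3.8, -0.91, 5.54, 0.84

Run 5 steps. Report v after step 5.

step 1: x_pred=5.6364  r=-8.2064  x^+=0.9341  v^+=-1.3195  a^+=-1.0638
step 2: x_pred=-1.4935  r=5.2935  x^+=1.5397  v^+=-1.5348  a^+=-0.8678
step 3: x_pred=-1.0045  r=0.0945  x^+=-0.9504  v^+=-2.5827  a^+=-0.8643
step 4: x_pred=-4.7808  r=10.3208  x^+=1.1330  v^+=-1.5145  a^+=-0.4823
step 5: x_pred=-1.0946  r=1.9346  x^+=0.0139  v^+=-1.7082  a^+=-0.4107

v_post = -1.7082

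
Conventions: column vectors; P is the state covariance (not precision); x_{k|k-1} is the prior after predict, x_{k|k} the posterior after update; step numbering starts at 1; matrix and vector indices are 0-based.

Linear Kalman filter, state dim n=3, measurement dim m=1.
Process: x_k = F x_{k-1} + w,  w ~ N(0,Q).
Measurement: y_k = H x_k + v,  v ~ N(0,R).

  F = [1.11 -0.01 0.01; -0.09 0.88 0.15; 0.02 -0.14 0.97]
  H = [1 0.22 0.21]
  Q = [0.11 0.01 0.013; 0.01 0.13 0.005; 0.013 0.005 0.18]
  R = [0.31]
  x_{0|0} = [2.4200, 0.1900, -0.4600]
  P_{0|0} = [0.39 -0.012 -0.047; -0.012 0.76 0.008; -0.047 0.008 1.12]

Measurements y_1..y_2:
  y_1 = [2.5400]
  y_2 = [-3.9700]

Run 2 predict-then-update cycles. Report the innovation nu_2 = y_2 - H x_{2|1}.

step 1: x^-=[2.6797, -0.1196, -0.4244]  P^-=[0.5899 -0.0534 -0.0152; -0.0534 0.7522 0.0839; -0.0152 0.0839 1.2449]  S=[0.9691]  K=[0.5933; 0.1338; 0.2731]  nu=[-0.0243]  x^+=[2.6653, -0.1228, -0.4310]  P^+=[0.2488 -0.1304 -0.1723; -0.1304 0.7348 0.0485; -0.1723 0.0485 1.1727]
step 2: x^-=[2.9554, -0.4126, -0.3476]  P^-=[0.4158 -0.1752 -0.1348; -0.1752 0.7656 0.1356; -0.1348 0.1356 1.2787]  S=[0.6980]  K=[0.4999; 0.0311; 0.2343]  nu=[-6.7616]  x^+=[-0.4245, -0.6229, -1.9316]  P^+=[0.2414 -0.1860 -0.2166; -0.1860 0.7649 0.1305; -0.2166 0.1305 1.2404]

innov = [-6.7616]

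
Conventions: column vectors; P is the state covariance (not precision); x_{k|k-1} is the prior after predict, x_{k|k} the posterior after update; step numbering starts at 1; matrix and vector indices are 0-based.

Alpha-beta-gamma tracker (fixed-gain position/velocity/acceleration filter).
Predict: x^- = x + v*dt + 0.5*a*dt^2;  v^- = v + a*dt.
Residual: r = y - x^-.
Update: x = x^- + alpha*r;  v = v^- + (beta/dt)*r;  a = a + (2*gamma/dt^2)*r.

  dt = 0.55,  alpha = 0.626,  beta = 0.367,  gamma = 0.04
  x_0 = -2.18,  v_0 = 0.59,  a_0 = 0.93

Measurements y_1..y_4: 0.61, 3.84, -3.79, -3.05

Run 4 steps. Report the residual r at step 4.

step 1: x_pred=-1.7148  r=2.3248  x^+=-0.2595  v^+=2.6528  a^+=1.5448
step 2: x_pred=1.4332  r=2.4068  x^+=2.9399  v^+=5.1084  a^+=2.1813
step 3: x_pred=6.0794  r=-9.8694  x^+=-0.0988  v^+=-0.2774  a^+=-0.4288
step 4: x_pred=-0.3163  r=-2.7337  x^+=-2.0276  v^+=-2.3374  a^+=-1.1517

resid = -2.7337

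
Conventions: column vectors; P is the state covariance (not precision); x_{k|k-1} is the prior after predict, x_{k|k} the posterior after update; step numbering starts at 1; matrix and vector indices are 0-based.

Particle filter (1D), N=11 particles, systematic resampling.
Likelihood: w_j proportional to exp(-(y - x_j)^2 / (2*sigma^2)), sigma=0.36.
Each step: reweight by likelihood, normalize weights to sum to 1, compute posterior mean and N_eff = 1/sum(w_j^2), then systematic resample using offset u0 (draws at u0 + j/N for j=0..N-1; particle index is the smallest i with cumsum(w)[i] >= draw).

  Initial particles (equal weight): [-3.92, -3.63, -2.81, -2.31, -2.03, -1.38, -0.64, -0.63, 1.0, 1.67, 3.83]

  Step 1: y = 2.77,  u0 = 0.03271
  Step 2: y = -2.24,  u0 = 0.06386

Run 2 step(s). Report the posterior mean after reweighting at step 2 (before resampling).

post_mean = 1.6700

step 1: w=[0.0000, 0.0000, 0.0000, 0.0000, 0.0000, 0.0000, 0.0000, 0.0000, 0.0003, 0.4173, 0.5824]  mean=2.9279  Neff=1.9479  idx=[9, 9, 9, 9, 9, 10, 10, 10, 10, 10, 10]
step 2: w=[0.2000, 0.2000, 0.2000, 0.2000, 0.2000, 0.0000, 0.0000, 0.0000, 0.0000, 0.0000, 0.0000]  mean=1.6700  Neff=5.0000  idx=[0, 0, 1, 1, 2, 2, 3, 3, 3, 4, 4]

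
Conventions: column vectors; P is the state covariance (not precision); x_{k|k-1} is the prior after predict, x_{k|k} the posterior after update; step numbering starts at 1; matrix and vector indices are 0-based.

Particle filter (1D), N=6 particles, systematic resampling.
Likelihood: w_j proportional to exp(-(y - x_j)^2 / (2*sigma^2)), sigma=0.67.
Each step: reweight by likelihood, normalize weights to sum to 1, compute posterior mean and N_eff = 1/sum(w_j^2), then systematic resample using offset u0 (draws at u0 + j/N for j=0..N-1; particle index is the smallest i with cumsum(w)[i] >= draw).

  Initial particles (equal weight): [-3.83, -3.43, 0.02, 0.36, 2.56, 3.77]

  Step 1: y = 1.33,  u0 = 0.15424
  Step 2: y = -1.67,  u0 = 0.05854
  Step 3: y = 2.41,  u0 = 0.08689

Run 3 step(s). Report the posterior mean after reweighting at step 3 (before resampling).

step 1: w=[0.0000, 0.0000, 0.2158, 0.5117, 0.2706, 0.0019]  mean=0.8885  Neff=2.6204  idx=[2, 3, 3, 3, 4, 4]
step 2: w=[0.5769, 0.1410, 0.1410, 0.1410, 0.0000, 0.0000]  mean=0.1638  Neff=2.5477  idx=[0, 0, 0, 0, 2, 3]
step 3: w=[0.0678, 0.0678, 0.0678, 0.0678, 0.3644, 0.3644]  mean=0.2678  Neff=3.5220  idx=[1, 3, 4, 4, 5, 5]

post_mean = 0.2678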